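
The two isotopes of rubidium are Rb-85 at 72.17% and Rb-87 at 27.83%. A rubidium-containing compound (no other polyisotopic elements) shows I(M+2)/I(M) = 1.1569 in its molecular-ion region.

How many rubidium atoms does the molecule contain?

With n Rb atoms, P(M+2)/P(M) = C(n,1)·p^(n−1)q / p^n = n·q/p = n · 0.2783/0.7217.
n = 1.1569 × 0.7217/0.2783 = 3.00 ≈ 3

3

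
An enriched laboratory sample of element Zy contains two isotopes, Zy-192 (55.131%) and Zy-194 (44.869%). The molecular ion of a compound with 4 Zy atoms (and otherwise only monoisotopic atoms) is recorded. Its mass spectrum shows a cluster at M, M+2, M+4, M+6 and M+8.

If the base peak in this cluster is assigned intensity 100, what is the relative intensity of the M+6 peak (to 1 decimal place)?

54.3

Term probabilities: M 0.0924, M+2 0.3007, M+4 0.3671, M+6 0.1992, M+8 0.0405. Base peak = M+4.
P(M+4) = C(4,2) × 0.55131^2 × 0.44869^2 = 6 × 0.30394272 × 0.20132272 = 0.367143 (base)
P(M+6) = C(4,3) × 0.55131^1 × 0.44869^3 = 4 × 0.55131 × 0.09033149 = 0.199203
Relative intensity = 0.199203 / 0.367143 × 100 = 54.3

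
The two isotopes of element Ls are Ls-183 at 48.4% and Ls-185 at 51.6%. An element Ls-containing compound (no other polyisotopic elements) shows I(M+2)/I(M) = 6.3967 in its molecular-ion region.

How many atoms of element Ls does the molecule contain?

6

For n independent Ls atoms, I(M+2)/I(M) = n · (abundance Ls-185) / (abundance Ls-183) = n · 0.516/0.484.
n = 6.3967 × 0.484/0.516 = 6.00 ≈ 6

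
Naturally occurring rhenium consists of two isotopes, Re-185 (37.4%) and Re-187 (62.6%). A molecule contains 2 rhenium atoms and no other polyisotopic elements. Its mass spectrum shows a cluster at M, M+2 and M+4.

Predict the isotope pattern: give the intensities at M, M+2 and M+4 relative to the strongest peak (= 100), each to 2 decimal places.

Expanding (0.374 + 0.626)^2:
P(M) = 0.374^2 = 0.139876
P(M+2) = 2 × 0.374^1 × 0.626^1 = 0.468248
P(M+4) = 0.626^2 = 0.391876
The M+2 peak is largest (0.468248); scaling to 100 gives 29.87 : 100.00 : 83.69.

29.87 : 100.00 : 83.69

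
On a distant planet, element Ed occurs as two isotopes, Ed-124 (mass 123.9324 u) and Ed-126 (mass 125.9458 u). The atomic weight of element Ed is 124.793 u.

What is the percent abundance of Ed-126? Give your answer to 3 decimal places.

With x = fraction of Ed-124 (so Ed-126 is 1 − x):
123.9324·x + 125.9458·(1 − x) = 124.793
(123.9324 − 125.9458)·x = 124.793 − 125.9458
x = -1.1528 / -2.0134 = 0.57256 → 57.256% Ed-124, 42.744% Ed-126.

42.744%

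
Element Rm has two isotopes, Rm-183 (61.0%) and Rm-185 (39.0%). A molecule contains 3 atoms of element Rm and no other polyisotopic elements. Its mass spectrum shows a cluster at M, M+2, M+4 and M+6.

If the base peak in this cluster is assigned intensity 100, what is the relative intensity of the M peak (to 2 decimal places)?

(0.610 + 0.390)^3 gives M 0.2270, M+2 0.4354, M+4 0.2783, M+6 0.0593; the largest is M+2.
P(M+2) = C(3,1) × 0.610^2 × 0.390^1 = 3 × 0.3721 × 0.3900 = 0.435357 (base)
P(M) = C(3,0) × 0.610^3 × 0.390^0 = 1 × 0.226981 × 1.0000 = 0.226981
Relative intensity = 0.226981 / 0.435357 × 100 = 52.14

52.14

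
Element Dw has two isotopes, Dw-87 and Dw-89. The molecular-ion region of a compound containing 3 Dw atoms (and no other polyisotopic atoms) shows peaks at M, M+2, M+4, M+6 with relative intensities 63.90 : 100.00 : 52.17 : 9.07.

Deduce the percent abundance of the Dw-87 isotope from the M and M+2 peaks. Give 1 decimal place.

If p is the fraction of Dw that is Dw-87, then I(M+2)/I(M) = [C(3,1)·p^2·(1−p)] / p^3 = 3·(1−p)/p = 100.00/63.90 = 1.5649
(1−p)/p = 1.5649/3 = 0.5216  ⇒  p = 1/(1 + 0.5216) = 0.6572
Dw-87: 65.7%, Dw-89: 34.3%.

65.7%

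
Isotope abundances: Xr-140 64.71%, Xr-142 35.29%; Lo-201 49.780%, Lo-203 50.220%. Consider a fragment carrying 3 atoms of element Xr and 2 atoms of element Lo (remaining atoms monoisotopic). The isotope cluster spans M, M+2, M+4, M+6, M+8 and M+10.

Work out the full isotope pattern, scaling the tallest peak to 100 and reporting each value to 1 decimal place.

Element Xr pattern (n=3): 0.27096563 : 0.44331835 : 0.24176642 : 0.0439496
Element Lo pattern (n=2): 0.24780484 : 0.49999032 : 0.25220484
Convolve the two distributions (both contribute in 2-u steps):
  M: 0.27096563×0.24780484 = 0.067147
  M+2: 0.27096563×0.49999032 + 0.44331835×0.24780484 = 0.245337
  M+4: 0.27096563×0.25220484 + 0.44331835×0.49999032 + 0.24176642×0.24780484 = 0.349905
  M+6: 0.44331835×0.25220484 + 0.24176642×0.49999032 + 0.0439496×0.24780484 = 0.243579
  M+8: 0.24176642×0.25220484 + 0.0439496×0.49999032 = 0.082949
  M+10: 0.0439496×0.25220484 = 0.011084
Scale to base peak (0.349905) = 100: 19.2 : 70.1 : 100.0 : 69.6 : 23.7 : 3.2

19.2 : 70.1 : 100.0 : 69.6 : 23.7 : 3.2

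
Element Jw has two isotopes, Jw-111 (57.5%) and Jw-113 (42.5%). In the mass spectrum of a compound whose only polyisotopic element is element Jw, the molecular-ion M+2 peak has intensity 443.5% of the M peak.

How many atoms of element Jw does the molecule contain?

The M+2/M ratio from n Jw atoms is n · q/p = n · 0.425/0.575.
n = 4.435 × 0.575/0.425 = 6.00 ≈ 6

6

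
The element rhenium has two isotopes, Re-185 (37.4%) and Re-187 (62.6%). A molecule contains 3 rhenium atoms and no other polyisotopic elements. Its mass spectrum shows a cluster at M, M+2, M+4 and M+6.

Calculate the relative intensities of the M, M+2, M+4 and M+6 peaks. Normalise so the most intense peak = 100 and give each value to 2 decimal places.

Each Re atom is independently Re-185 (p = 0.374) or Re-187 (q = 0.626); the cluster is the binomial expansion (p + q)^3.
P(M) = 0.374^3 = 0.052314
P(M+2) = 3 × 0.374^2 × 0.626^1 = 0.262687
P(M+4) = 3 × 0.374^1 × 0.626^2 = 0.439685
P(M+6) = 0.626^3 = 0.245314
The M+4 peak is largest (0.439685); scaling to 100 gives 11.90 : 59.74 : 100.00 : 55.79.

11.90 : 59.74 : 100.00 : 55.79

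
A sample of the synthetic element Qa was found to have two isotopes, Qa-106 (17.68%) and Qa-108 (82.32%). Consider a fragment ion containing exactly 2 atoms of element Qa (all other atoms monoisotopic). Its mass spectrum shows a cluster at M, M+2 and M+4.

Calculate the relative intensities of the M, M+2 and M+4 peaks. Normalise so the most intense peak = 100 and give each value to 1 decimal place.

Each Qa atom is independently Qa-106 (p = 0.1768) or Qa-108 (q = 0.8232); the cluster is the binomial expansion (p + q)^2.
P(M) = 0.1768^2 = 0.031258
P(M+2) = 2 × 0.1768^1 × 0.8232^1 = 0.291084
P(M+4) = 0.8232^2 = 0.677658
The M+4 peak is largest (0.677658); scaling to 100 gives 4.6 : 43.0 : 100.0.

4.6 : 43.0 : 100.0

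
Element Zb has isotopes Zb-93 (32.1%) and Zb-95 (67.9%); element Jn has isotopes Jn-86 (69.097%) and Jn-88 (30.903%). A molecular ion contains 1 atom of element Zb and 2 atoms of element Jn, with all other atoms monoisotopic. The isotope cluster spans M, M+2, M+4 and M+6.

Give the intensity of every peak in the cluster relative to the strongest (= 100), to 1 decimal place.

Element Zb pattern (n=1): 0.3210 : 0.6790
Element Jn pattern (n=2): 0.47743954 : 0.42706092 : 0.09549954
Convolve the two distributions (both contribute in 2-u steps):
  M: 0.3210×0.47743954 = 0.153258
  M+2: 0.3210×0.42706092 + 0.6790×0.47743954 = 0.461268
  M+4: 0.3210×0.09549954 + 0.6790×0.42706092 = 0.320630
  M+6: 0.6790×0.09549954 = 0.064844
Scale to base peak (0.461268) = 100: 33.2 : 100.0 : 69.5 : 14.1

33.2 : 100.0 : 69.5 : 14.1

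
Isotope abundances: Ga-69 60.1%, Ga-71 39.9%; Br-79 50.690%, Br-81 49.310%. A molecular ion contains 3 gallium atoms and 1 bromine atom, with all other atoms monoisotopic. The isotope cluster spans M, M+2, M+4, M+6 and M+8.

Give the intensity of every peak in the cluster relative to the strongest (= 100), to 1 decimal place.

Gallium pattern (n=3): 0.2170818 : 0.4323576 : 0.2870394 : 0.0635212
Bromine pattern (n=1): 0.5069 : 0.4931
Convolve the two distributions (both contribute in 2-u steps):
  M: 0.2170818×0.5069 = 0.110039
  M+2: 0.2170818×0.4931 + 0.4323576×0.5069 = 0.326205
  M+4: 0.4323576×0.4931 + 0.2870394×0.5069 = 0.358696
  M+6: 0.2870394×0.4931 + 0.0635212×0.5069 = 0.173738
  M+8: 0.0635212×0.4931 = 0.031322
Scale to base peak (0.358696) = 100: 30.7 : 90.9 : 100.0 : 48.4 : 8.7

30.7 : 90.9 : 100.0 : 48.4 : 8.7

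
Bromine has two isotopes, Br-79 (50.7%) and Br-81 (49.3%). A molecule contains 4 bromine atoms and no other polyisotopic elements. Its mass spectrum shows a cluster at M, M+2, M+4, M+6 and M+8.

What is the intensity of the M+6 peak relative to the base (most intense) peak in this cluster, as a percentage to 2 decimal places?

(0.507 + 0.493)^4 gives M 0.0661, M+2 0.2570, M+4 0.3749, M+6 0.2430, M+8 0.0591; the largest is M+4.
P(M+4) = C(4,2) × 0.507^2 × 0.493^2 = 6 × 0.257049 × 0.243049 = 0.374853 (base)
P(M+6) = C(4,3) × 0.507^1 × 0.493^3 = 4 × 0.5070 × 0.11982316 = 0.243001
Relative intensity = 0.243001 / 0.374853 × 100 = 64.83

64.83%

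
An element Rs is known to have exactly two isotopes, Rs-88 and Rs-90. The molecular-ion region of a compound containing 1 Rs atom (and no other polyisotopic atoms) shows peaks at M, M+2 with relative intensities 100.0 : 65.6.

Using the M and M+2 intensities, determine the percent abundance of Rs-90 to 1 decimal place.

Let p = fractional abundance of Rs-88. I(M+2)/I(M) = [C(1,1)·p^0·(1−p)] / p^1 = 1·(1−p)/p = 65.6/100.0 = 0.6560
(1−p)/p = 0.6560/1 = 0.6560  ⇒  p = 1/(1 + 0.6560) = 0.6039
Rs-88: 60.4%, Rs-90: 39.6%.

39.6%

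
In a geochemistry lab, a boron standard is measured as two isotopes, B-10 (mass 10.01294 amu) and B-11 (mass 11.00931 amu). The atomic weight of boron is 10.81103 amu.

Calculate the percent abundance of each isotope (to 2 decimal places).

B-10: 19.90%, B-11: 80.10%

With x = fraction of B-10 (so B-11 is 1 − x):
10.01294·x + 11.00931·(1 − x) = 10.81103
(10.01294 − 11.00931)·x = 10.81103 − 11.00931
x = -0.19828 / -0.99637 = 0.19900 → 19.90% B-10, 80.10% B-11.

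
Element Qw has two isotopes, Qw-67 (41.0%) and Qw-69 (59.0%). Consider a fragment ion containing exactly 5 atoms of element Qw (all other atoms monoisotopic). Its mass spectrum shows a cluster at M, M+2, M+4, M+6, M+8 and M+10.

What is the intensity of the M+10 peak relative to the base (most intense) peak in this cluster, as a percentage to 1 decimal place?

20.7%

Term probabilities: M 0.0116, M+2 0.0834, M+4 0.2399, M+6 0.3452, M+8 0.2484, M+10 0.0715. Base peak = M+6.
P(M+6) = C(5,3) × 0.410^2 × 0.590^3 = 10 × 0.1681 × 0.205379 = 0.345242 (base)
P(M+10) = C(5,5) × 0.410^0 × 0.590^5 = 1 × 1.0000 × 0.07149243 = 0.071492
Relative intensity = 0.071492 / 0.345242 × 100 = 20.7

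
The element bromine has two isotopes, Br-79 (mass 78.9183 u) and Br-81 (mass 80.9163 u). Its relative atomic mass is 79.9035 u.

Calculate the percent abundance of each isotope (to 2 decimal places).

Br-79: 50.69%, Br-81: 49.31%

With x = fraction of Br-79 (so Br-81 is 1 − x):
78.9183·x + 80.9163·(1 − x) = 79.9035
(78.9183 − 80.9163)·x = 79.9035 − 80.9163
x = -1.0128 / -1.9980 = 0.50691 → 50.69% Br-79, 49.31% Br-81.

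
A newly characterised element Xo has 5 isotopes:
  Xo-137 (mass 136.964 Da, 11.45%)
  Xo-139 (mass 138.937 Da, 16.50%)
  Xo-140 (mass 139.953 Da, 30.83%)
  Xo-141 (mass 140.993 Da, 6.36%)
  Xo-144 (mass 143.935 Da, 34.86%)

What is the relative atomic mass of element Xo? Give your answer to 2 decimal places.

140.90 Da

Ar = Σ fᵢ·mᵢ = 0.1145 × 136.964 + 0.1650 × 138.937 + 0.3083 × 139.953 + 0.0636 × 140.993 + 0.3486 × 143.935
= 15.6824 + 22.9246 + 43.1475 + 8.9672 + 50.1757 = 140.8974 Da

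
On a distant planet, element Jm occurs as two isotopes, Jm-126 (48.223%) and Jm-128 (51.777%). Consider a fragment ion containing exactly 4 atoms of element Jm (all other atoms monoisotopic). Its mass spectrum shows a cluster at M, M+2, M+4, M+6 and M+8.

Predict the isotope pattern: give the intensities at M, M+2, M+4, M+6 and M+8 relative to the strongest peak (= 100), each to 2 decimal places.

14.46 : 62.09 : 100.00 : 71.58 : 19.21

The 4 Jm atoms are independent, so intensities follow the terms of (0.48223 + 0.51777)^4.
P(M) = 0.48223^4 = 0.054078
P(M+2) = 4 × 0.48223^3 × 0.51777^1 = 0.232252
P(M+4) = 6 × 0.48223^2 × 0.51777^2 = 0.374053
P(M+6) = 4 × 0.48223^1 × 0.51777^3 = 0.267747
P(M+8) = 0.51777^4 = 0.071870
The M+4 peak is largest (0.374053); scaling to 100 gives 14.46 : 62.09 : 100.00 : 71.58 : 19.21.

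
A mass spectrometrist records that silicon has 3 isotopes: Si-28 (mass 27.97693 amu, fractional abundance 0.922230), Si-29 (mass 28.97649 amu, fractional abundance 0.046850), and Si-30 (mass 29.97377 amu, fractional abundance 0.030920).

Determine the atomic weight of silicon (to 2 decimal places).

28.09 amu

Weight each isotope mass by its fractional abundance: 0.922230 × 27.97693 + 0.046850 × 28.97649 + 0.030920 × 29.97377
= 25.801164 + 1.357549 + 0.926789 = 28.085502 amu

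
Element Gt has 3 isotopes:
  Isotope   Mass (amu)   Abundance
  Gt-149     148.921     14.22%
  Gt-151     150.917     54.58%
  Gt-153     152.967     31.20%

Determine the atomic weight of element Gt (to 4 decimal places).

The abundance-weighted mean is 0.1422 × 148.921 + 0.5458 × 150.917 + 0.3120 × 152.967
= 21.17657 + 82.37050 + 47.72570 = 151.27277 amu

151.2728 amu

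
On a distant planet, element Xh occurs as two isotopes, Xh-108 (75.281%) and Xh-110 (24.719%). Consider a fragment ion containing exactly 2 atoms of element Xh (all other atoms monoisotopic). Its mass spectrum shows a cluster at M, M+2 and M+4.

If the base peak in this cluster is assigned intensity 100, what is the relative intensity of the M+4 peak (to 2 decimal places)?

(0.75281 + 0.24719)^2 gives M 0.5667, M+2 0.3722, M+4 0.0611; the largest is M.
P(M) = C(2,0) × 0.75281^2 × 0.24719^0 = 1 × 0.5667229 × 1.0000 = 0.566723 (base)
P(M+4) = C(2,2) × 0.75281^0 × 0.24719^2 = 1 × 1.0000 × 0.0611029 = 0.061103
Relative intensity = 0.061103 / 0.566723 × 100 = 10.78

10.78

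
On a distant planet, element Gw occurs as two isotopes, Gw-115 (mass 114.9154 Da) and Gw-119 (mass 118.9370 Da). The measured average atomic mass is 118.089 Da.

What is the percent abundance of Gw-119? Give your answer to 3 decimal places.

78.914%

With x = fraction of Gw-115 (so Gw-119 is 1 − x):
114.9154·x + 118.9370·(1 − x) = 118.089
(114.9154 − 118.9370)·x = 118.089 − 118.9370
x = -0.8480 / -4.0216 = 0.21086 → 21.086% Gw-115, 78.914% Gw-119.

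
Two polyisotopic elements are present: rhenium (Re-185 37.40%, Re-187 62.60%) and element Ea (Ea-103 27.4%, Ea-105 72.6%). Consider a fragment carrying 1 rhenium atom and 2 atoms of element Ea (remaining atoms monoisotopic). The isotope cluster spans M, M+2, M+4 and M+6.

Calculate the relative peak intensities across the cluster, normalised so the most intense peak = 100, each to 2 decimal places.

6.29 : 43.88 : 100.00 : 73.95

Rhenium pattern (n=1): 0.3740 : 0.6260
Element Ea pattern (n=2): 0.075076 : 0.397848 : 0.527076
Convolve the two distributions (both contribute in 2-u steps):
  M: 0.3740×0.075076 = 0.028078
  M+2: 0.3740×0.397848 + 0.6260×0.075076 = 0.195793
  M+4: 0.3740×0.527076 + 0.6260×0.397848 = 0.446179
  M+6: 0.6260×0.527076 = 0.329950
Scale to base peak (0.446179) = 100: 6.29 : 43.88 : 100.00 : 73.95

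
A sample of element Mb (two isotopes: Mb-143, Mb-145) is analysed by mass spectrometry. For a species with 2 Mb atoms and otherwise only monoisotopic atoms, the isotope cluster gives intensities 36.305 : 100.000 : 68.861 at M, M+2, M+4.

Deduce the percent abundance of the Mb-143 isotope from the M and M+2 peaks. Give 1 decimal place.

Let p = fractional abundance of Mb-143. I(M+2)/I(M) = [C(2,1)·p^1·(1−p)] / p^2 = 2·(1−p)/p = 100.000/36.305 = 2.7544
(1−p)/p = 2.7544/2 = 1.3772  ⇒  p = 1/(1 + 1.3772) = 0.4207
Mb-143: 42.1%, Mb-145: 57.9%.

42.1%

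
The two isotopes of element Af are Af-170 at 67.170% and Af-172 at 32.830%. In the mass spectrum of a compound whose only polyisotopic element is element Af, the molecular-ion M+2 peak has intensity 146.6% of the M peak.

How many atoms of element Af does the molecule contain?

For n independent Af atoms, I(M+2)/I(M) = n · (abundance Af-172) / (abundance Af-170) = n · 0.32830/0.67170.
n = 1.466 × 0.67170/0.32830 = 3.00 ≈ 3

3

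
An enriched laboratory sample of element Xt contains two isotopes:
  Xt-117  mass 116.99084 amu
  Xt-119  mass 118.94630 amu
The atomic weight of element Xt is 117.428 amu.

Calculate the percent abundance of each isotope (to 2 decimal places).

With x = fraction of Xt-117 (so Xt-119 is 1 − x):
116.99084·x + 118.94630·(1 − x) = 117.428
(116.99084 − 118.94630)·x = 117.428 − 118.94630
x = -1.51830 / -1.95546 = 0.77644 → 77.64% Xt-117, 22.36% Xt-119.

Xt-117: 77.64%, Xt-119: 22.36%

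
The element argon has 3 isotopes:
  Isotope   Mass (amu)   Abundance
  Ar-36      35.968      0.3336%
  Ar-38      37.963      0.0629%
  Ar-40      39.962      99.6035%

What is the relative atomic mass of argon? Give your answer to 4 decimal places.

Average mass = Σ (abundance × isotope mass) = 0.003336 × 35.968 + 0.000629 × 37.963 + 0.996035 × 39.962
= 0.11999 + 0.02388 + 39.80355 = 39.94742 amu

39.9474 amu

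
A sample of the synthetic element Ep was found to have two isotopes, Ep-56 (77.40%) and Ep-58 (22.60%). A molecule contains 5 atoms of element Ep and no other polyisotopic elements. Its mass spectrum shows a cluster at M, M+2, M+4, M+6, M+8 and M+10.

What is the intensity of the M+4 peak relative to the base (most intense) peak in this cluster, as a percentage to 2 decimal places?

Term probabilities: M 0.2778, M+2 0.4055, M+4 0.2368, M+6 0.0692, M+8 0.0101, M+10 0.0006. Base peak = M+2.
P(M+2) = C(5,1) × 0.7740^4 × 0.2260^1 = 5 × 0.35889205 × 0.2260 = 0.405548 (base)
P(M+4) = C(5,2) × 0.7740^3 × 0.2260^2 = 10 × 0.46368482 × 0.051076 = 0.236832
Relative intensity = 0.236832 / 0.405548 × 100 = 58.40

58.40%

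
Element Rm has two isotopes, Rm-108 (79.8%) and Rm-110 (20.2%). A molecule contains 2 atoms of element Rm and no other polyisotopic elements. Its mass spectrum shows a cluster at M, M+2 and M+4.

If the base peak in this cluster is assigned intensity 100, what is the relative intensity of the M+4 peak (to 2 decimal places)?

Term probabilities: M 0.6368, M+2 0.3224, M+4 0.0408. Base peak = M.
P(M) = C(2,0) × 0.798^2 × 0.202^0 = 1 × 0.636804 × 1.0000 = 0.636804 (base)
P(M+4) = C(2,2) × 0.798^0 × 0.202^2 = 1 × 1.0000 × 0.040804 = 0.040804
Relative intensity = 0.040804 / 0.636804 × 100 = 6.41

6.41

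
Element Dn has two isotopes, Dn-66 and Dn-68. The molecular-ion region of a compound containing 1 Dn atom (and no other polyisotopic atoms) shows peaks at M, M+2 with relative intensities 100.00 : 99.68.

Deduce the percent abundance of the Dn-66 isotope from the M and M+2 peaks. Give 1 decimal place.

50.1%

Write p for the Dn-66 fraction. I(M+2)/I(M) = [C(1,1)·p^0·(1−p)] / p^1 = 1·(1−p)/p = 99.68/100.00 = 0.9968
(1−p)/p = 0.9968/1 = 0.9968  ⇒  p = 1/(1 + 0.9968) = 0.5008
Dn-66: 50.1%, Dn-68: 49.9%.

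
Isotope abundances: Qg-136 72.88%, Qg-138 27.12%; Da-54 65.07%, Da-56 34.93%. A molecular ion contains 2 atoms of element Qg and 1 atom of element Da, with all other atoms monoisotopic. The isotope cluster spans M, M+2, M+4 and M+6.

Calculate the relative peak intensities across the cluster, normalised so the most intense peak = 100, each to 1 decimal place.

78.1 : 100.0 : 42.0 : 5.8

Element Qg pattern (n=2): 0.53114944 : 0.39530112 : 0.07354944
Element Da pattern (n=1): 0.6507 : 0.3493
Convolve the two distributions (both contribute in 2-u steps):
  M: 0.53114944×0.6507 = 0.345619
  M+2: 0.53114944×0.3493 + 0.39530112×0.6507 = 0.442753
  M+4: 0.39530112×0.3493 + 0.07354944×0.6507 = 0.185937
  M+6: 0.07354944×0.3493 = 0.025691
Scale to base peak (0.442753) = 100: 78.1 : 100.0 : 42.0 : 5.8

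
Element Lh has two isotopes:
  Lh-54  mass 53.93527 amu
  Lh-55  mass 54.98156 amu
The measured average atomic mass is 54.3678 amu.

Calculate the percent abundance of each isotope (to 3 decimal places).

Lh-54: 58.661%, Lh-55: 41.339%

Writing the weighted mean with unknown fraction x of Lh-54:
53.93527·x + 54.98156·(1 − x) = 54.3678
(53.93527 − 54.98156)·x = 54.3678 − 54.98156
x = -0.61376 / -1.04629 = 0.58661 → 58.661% Lh-54, 41.339% Lh-55.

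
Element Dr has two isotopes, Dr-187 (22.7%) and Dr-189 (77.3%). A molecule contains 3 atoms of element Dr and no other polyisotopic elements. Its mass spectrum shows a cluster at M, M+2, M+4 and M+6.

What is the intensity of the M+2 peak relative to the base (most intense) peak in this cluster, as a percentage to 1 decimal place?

Binomial terms of (0.227 + 0.773)^3: M 0.0117, M+2 0.1195, M+4 0.4069, M+6 0.4619 → M+6 is the base peak.
P(M+6) = C(3,3) × 0.227^0 × 0.773^3 = 1 × 1.0000 × 0.46188992 = 0.461890 (base)
P(M+2) = C(3,1) × 0.227^2 × 0.773^1 = 3 × 0.051529 × 0.7730 = 0.119496
Relative intensity = 0.119496 / 0.461890 × 100 = 25.9

25.9%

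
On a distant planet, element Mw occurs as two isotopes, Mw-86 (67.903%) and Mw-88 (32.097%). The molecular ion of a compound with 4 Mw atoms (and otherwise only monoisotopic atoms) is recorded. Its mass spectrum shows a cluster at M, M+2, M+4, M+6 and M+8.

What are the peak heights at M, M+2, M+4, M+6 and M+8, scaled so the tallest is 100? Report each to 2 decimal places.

52.89 : 100.00 : 70.90 : 22.34 : 2.64

The 4 Mw atoms are independent, so intensities follow the terms of (0.67903 + 0.32097)^4.
P(M) = 0.67903^4 = 0.212596
P(M+2) = 4 × 0.67903^3 × 0.32097^1 = 0.401968
P(M+4) = 6 × 0.67903^2 × 0.32097^2 = 0.285009
P(M+6) = 4 × 0.67903^1 × 0.32097^3 = 0.089814
P(M+8) = 0.32097^4 = 0.010613
The M+2 peak is largest (0.401968); scaling to 100 gives 52.89 : 100.00 : 70.90 : 22.34 : 2.64.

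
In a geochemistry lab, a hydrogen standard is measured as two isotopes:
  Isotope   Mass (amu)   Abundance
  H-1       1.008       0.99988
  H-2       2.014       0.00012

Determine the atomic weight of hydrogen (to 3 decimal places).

1.008 amu

Ar = Σ fᵢ·mᵢ = 0.99988 × 1.008 + 0.00012 × 2.014
= 1.0079 + 0.0002 = 1.0081 amu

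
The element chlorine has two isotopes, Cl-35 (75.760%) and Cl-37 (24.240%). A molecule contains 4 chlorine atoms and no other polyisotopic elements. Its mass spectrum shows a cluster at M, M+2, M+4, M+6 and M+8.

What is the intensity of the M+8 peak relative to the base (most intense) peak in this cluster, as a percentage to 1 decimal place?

Term probabilities: M 0.3294, M+2 0.4216, M+4 0.2023, M+6 0.0432, M+8 0.0035. Base peak = M+2.
P(M+2) = C(4,1) × 0.75760^3 × 0.24240^1 = 4 × 0.4348304 × 0.2424 = 0.421612 (base)
P(M+8) = C(4,4) × 0.75760^0 × 0.24240^4 = 1 × 1.0000 × 0.00345247 = 0.003452
Relative intensity = 0.003452 / 0.421612 × 100 = 0.8

0.8%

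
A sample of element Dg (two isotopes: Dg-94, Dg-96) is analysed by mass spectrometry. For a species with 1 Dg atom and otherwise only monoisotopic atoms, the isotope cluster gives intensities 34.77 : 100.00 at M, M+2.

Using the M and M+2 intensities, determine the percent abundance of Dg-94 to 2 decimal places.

If p is the fraction of Dg that is Dg-94, then I(M+2)/I(M) = [C(1,1)·p^0·(1−p)] / p^1 = 1·(1−p)/p = 100.00/34.77 = 2.8760
(1−p)/p = 2.8760/1 = 2.8760  ⇒  p = 1/(1 + 2.8760) = 0.2580
Dg-94: 25.80%, Dg-96: 74.20%.

25.80%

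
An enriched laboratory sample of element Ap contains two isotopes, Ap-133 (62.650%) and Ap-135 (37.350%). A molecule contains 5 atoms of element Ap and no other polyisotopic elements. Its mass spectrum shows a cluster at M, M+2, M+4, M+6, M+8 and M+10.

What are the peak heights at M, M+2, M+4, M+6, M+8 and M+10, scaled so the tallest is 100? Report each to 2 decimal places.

28.14 : 83.87 : 100.00 : 59.62 : 17.77 : 2.12

Each Ap atom is independently Ap-133 (p = 0.62650) or Ap-135 (q = 0.37350); the cluster is the binomial expansion (p + q)^5.
P(M) = 0.62650^5 = 0.096517
P(M+2) = 5 × 0.62650^4 × 0.37350^1 = 0.287703
P(M+4) = 10 × 0.62650^3 × 0.37350^2 = 0.343040
P(M+6) = 10 × 0.62650^2 × 0.37350^3 = 0.204510
P(M+8) = 5 × 0.62650^1 × 0.37350^4 = 0.060961
P(M+10) = 0.37350^5 = 0.007269
The M+4 peak is largest (0.343040); scaling to 100 gives 28.14 : 83.87 : 100.00 : 59.62 : 17.77 : 2.12.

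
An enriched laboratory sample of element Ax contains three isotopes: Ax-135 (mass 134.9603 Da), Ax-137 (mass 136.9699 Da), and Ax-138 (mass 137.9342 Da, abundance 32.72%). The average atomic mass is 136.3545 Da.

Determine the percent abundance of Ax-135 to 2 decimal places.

Let x and y be the fractions of Ax-135 and Ax-137. Then x + y = 1 − 0.3272 = 0.6728 and 134.9603x + 136.9699y = 136.3545 − 0.3272×137.9342 = 91.22242976.
Substituting: 134.9603x + 136.9699(0.6728 − x) = 91.22242976
(134.9603 − 136.9699)x = -0.93091896  ⇒  x = 0.46324, y = 0.20956
Ax-135: 46.32%, Ax-137: 20.96%.

46.32%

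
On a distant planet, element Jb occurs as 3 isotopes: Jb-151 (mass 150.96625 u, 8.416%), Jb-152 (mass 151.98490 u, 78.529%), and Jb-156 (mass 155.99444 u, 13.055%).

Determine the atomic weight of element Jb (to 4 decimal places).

Weight each isotope mass by its fractional abundance: 0.08416 × 150.96625 + 0.78529 × 151.98490 + 0.13055 × 155.99444
= 12.705320 + 119.352222 + 20.365074 = 152.422616 u

152.4226 u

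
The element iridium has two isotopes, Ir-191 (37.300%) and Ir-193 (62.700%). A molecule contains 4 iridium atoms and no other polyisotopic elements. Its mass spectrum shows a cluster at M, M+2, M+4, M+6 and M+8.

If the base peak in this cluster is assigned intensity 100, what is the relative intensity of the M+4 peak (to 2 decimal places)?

89.23

(0.37300 + 0.62700)^4 gives M 0.0194, M+2 0.1302, M+4 0.3282, M+6 0.3678, M+8 0.1546; the largest is M+6.
P(M+6) = C(4,3) × 0.37300^1 × 0.62700^3 = 4 × 0.3730 × 0.24649188 = 0.367766 (base)
P(M+4) = C(4,2) × 0.37300^2 × 0.62700^2 = 6 × 0.139129 × 0.393129 = 0.328174
Relative intensity = 0.328174 / 0.367766 × 100 = 89.23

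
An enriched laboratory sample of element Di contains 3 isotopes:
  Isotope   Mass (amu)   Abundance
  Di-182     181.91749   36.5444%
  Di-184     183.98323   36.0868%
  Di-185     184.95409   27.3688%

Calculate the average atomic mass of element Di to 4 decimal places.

183.4940 amu

Ar = Σ fᵢ·mᵢ = 0.365444 × 181.91749 + 0.360868 × 183.98323 + 0.273688 × 184.95409
= 66.480655 + 66.393660 + 50.619715 = 183.494030 amu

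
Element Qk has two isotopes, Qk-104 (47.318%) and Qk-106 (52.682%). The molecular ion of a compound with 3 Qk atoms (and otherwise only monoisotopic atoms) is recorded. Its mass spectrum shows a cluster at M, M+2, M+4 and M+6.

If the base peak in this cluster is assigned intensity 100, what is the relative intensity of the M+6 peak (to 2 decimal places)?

Binomial terms of (0.47318 + 0.52682)^3: M 0.1059, M+2 0.3539, M+4 0.3940, M+6 0.1462 → M+4 is the base peak.
P(M+4) = C(3,2) × 0.47318^1 × 0.52682^2 = 3 × 0.47318 × 0.27753931 = 0.393978 (base)
P(M+6) = C(3,3) × 0.47318^0 × 0.52682^3 = 1 × 1.0000 × 0.14621326 = 0.146213
Relative intensity = 0.146213 / 0.393978 × 100 = 37.11

37.11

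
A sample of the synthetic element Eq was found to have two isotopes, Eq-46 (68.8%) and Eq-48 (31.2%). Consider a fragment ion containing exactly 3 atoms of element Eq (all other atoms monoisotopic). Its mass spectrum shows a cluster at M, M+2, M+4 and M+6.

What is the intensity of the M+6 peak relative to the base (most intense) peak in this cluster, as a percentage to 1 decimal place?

6.9%

(0.688 + 0.312)^3 gives M 0.3257, M+2 0.4430, M+4 0.2009, M+6 0.0304; the largest is M+2.
P(M+2) = C(3,1) × 0.688^2 × 0.312^1 = 3 × 0.473344 × 0.3120 = 0.443050 (base)
P(M+6) = C(3,3) × 0.688^0 × 0.312^3 = 1 × 1.0000 × 0.03037133 = 0.030371
Relative intensity = 0.030371 / 0.443050 × 100 = 6.9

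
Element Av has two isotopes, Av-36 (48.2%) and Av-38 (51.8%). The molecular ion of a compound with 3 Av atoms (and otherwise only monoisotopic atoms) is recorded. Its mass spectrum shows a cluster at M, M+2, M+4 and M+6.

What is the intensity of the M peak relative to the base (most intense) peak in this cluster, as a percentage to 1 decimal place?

Binomial terms of (0.482 + 0.518)^3: M 0.1120, M+2 0.3610, M+4 0.3880, M+6 0.1390 → M+4 is the base peak.
P(M+4) = C(3,2) × 0.482^1 × 0.518^2 = 3 × 0.4820 × 0.268324 = 0.387997 (base)
P(M) = C(3,0) × 0.482^3 × 0.518^0 = 1 × 0.11198017 × 1.0000 = 0.111980
Relative intensity = 0.111980 / 0.387997 × 100 = 28.9

28.9%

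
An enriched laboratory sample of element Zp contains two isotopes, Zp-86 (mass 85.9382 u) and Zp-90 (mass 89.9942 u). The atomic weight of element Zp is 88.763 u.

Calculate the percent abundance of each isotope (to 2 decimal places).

Zp-86: 30.36%, Zp-90: 69.64%

Let x be the fractional abundance of Zp-86; then Zp-90 has abundance 1 − x.
85.9382·x + 89.9942·(1 − x) = 88.763
(85.9382 − 89.9942)·x = 88.763 − 89.9942
x = -1.2312 / -4.0560 = 0.30355 → 30.36% Zp-86, 69.64% Zp-90.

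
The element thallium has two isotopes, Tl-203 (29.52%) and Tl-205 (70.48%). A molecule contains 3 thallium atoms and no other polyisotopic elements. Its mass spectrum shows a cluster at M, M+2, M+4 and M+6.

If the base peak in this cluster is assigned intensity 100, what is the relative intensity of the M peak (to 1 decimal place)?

5.8

Term probabilities: M 0.0257, M+2 0.1843, M+4 0.4399, M+6 0.3501. Base peak = M+4.
P(M+4) = C(3,2) × 0.2952^1 × 0.7048^2 = 3 × 0.2952 × 0.49674304 = 0.439916 (base)
P(M) = C(3,0) × 0.2952^3 × 0.7048^0 = 1 × 0.02572463 × 1.0000 = 0.025725
Relative intensity = 0.025725 / 0.439916 × 100 = 5.8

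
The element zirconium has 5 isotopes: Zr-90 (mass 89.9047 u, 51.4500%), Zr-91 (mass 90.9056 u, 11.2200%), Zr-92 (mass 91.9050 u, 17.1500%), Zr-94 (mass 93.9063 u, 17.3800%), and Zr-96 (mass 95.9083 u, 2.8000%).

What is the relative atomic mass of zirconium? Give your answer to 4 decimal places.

Average mass = Σ (abundance × isotope mass) = 0.514500 × 89.9047 + 0.112200 × 90.9056 + 0.171500 × 91.9050 + 0.173800 × 93.9063 + 0.028000 × 95.9083
= 46.25597 + 10.19961 + 15.76171 + 16.32091 + 2.68543 = 91.22363 u

91.2236 u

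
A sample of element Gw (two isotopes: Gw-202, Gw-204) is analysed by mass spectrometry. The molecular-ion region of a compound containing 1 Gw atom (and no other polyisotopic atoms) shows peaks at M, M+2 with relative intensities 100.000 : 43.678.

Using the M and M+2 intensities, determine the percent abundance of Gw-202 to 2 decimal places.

Let p = fractional abundance of Gw-202. I(M+2)/I(M) = [C(1,1)·p^0·(1−p)] / p^1 = 1·(1−p)/p = 43.678/100.000 = 0.4368
(1−p)/p = 0.4368/1 = 0.4368  ⇒  p = 1/(1 + 0.4368) = 0.6960
Gw-202: 69.60%, Gw-204: 30.40%.

69.60%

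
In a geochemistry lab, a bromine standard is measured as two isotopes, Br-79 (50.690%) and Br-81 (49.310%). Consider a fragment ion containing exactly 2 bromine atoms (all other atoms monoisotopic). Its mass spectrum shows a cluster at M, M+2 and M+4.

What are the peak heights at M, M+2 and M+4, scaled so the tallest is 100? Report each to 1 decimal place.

Each Br atom is independently Br-79 (p = 0.50690) or Br-81 (q = 0.49310); the cluster is the binomial expansion (p + q)^2.
P(M) = 0.50690^2 = 0.256948
P(M+2) = 2 × 0.50690^1 × 0.49310^1 = 0.499905
P(M+4) = 0.49310^2 = 0.243148
The M+2 peak is largest (0.499905); scaling to 100 gives 51.4 : 100.0 : 48.6.

51.4 : 100.0 : 48.6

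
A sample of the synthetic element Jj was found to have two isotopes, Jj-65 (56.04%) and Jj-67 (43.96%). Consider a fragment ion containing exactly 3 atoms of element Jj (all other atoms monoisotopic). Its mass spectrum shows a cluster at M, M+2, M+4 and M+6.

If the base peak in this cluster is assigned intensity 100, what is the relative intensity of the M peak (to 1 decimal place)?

42.5

Binomial terms of (0.5604 + 0.4396)^3: M 0.1760, M+2 0.4142, M+4 0.3249, M+6 0.0850 → M+2 is the base peak.
P(M+2) = C(3,1) × 0.5604^2 × 0.4396^1 = 3 × 0.31404816 × 0.4396 = 0.414167 (base)
P(M) = C(3,0) × 0.5604^3 × 0.4396^0 = 1 × 0.17599259 × 1.0000 = 0.175993
Relative intensity = 0.175993 / 0.414167 × 100 = 42.5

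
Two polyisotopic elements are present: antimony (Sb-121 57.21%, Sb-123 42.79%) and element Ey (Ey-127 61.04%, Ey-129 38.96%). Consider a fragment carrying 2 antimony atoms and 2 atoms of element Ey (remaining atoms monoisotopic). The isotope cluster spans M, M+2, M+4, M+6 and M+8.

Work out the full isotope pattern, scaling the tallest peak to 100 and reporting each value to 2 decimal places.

Antimony pattern (n=2): 0.32729841 : 0.48960318 : 0.18309841
Element Ey pattern (n=2): 0.37258816 : 0.47562368 : 0.15178816
Convolve the two distributions (both contribute in 2-u steps):
  M: 0.32729841×0.37258816 = 0.121948
  M+2: 0.32729841×0.47562368 + 0.48960318×0.37258816 = 0.338091
  M+4: 0.32729841×0.15178816 + 0.48960318×0.47562368 + 0.18309841×0.37258816 = 0.350767
  M+6: 0.48960318×0.15178816 + 0.18309841×0.47562368 = 0.161402
  M+8: 0.18309841×0.15178816 = 0.027792
Scale to base peak (0.350767) = 100: 34.77 : 96.39 : 100.00 : 46.01 : 7.92

34.77 : 96.39 : 100.00 : 46.01 : 7.92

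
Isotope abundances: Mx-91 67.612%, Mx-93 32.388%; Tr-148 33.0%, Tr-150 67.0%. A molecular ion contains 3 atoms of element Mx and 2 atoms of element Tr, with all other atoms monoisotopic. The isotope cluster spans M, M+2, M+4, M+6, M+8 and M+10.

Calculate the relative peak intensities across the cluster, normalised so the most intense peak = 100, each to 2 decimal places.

Element Mx pattern (n=3): 0.30908032 : 0.44417381 : 0.21277142 : 0.03397445
Element Tr pattern (n=2): 0.1089 : 0.4422 : 0.4489
Convolve the two distributions (both contribute in 2-u steps):
  M: 0.30908032×0.1089 = 0.033659
  M+2: 0.30908032×0.4422 + 0.44417381×0.1089 = 0.185046
  M+4: 0.30908032×0.4489 + 0.44417381×0.4422 + 0.21277142×0.1089 = 0.358331
  M+6: 0.44417381×0.4489 + 0.21277142×0.4422 + 0.03397445×0.1089 = 0.297177
  M+8: 0.21277142×0.4489 + 0.03397445×0.4422 = 0.110537
  M+10: 0.03397445×0.4489 = 0.015251
Scale to base peak (0.358331) = 100: 9.39 : 51.64 : 100.00 : 82.93 : 30.85 : 4.26

9.39 : 51.64 : 100.00 : 82.93 : 30.85 : 4.26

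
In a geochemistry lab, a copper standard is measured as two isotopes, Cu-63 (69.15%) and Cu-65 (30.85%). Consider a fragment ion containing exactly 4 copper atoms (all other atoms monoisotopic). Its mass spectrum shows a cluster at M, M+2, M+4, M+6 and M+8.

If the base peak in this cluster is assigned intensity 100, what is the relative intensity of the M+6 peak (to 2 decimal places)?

19.90

Term probabilities: M 0.2286, M+2 0.4080, M+4 0.2731, M+6 0.0812, M+8 0.0091. Base peak = M+2.
P(M+2) = C(4,1) × 0.6915^3 × 0.3085^1 = 4 × 0.33065611 × 0.3085 = 0.408030 (base)
P(M+6) = C(4,3) × 0.6915^1 × 0.3085^3 = 4 × 0.6915 × 0.02936064 = 0.081212
Relative intensity = 0.081212 / 0.408030 × 100 = 19.90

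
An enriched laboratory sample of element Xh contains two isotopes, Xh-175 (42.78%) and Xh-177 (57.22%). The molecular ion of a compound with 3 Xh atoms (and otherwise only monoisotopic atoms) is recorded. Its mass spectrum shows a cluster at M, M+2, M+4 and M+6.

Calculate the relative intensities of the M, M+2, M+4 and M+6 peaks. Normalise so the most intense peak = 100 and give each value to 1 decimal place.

18.6 : 74.8 : 100.0 : 44.6

Each Xh atom is independently Xh-175 (p = 0.4278) or Xh-177 (q = 0.5722); the cluster is the binomial expansion (p + q)^3.
P(M) = 0.4278^3 = 0.078293
P(M+2) = 3 × 0.4278^2 × 0.5722^1 = 0.314160
P(M+4) = 3 × 0.4278^1 × 0.5722^2 = 0.420202
P(M+6) = 0.5722^3 = 0.187346
The M+4 peak is largest (0.420202); scaling to 100 gives 18.6 : 74.8 : 100.0 : 44.6.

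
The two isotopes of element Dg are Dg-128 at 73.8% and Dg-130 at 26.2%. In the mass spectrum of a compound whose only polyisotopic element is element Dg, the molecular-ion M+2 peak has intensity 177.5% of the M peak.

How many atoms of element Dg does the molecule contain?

The M+2/M ratio from n Dg atoms is n · q/p = n · 0.262/0.738.
n = 1.775 × 0.738/0.262 = 5.00 ≈ 5

5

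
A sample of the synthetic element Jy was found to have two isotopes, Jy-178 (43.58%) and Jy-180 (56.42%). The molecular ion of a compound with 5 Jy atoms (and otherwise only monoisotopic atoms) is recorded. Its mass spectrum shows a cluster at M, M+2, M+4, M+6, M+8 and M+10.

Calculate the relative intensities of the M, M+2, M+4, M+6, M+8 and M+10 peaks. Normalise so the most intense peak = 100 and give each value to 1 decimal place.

4.6 : 29.8 : 77.2 : 100.0 : 64.7 : 16.8

Expanding (0.4358 + 0.5642)^5:
P(M) = 0.4358^5 = 0.015719
P(M+2) = 5 × 0.4358^4 × 0.5642^1 = 0.101754
P(M+4) = 10 × 0.4358^3 × 0.5642^2 = 0.263468
P(M+6) = 10 × 0.4358^2 × 0.5642^3 = 0.341094
P(M+8) = 5 × 0.4358^1 × 0.5642^4 = 0.220795
P(M+10) = 0.5642^5 = 0.057170
The M+6 peak is largest (0.341094); scaling to 100 gives 4.6 : 29.8 : 77.2 : 100.0 : 64.7 : 16.8.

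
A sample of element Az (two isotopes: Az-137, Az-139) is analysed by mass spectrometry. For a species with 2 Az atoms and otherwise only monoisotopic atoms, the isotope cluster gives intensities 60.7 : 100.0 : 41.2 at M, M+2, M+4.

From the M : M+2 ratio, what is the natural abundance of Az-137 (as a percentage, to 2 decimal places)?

54.83%

Let p = fractional abundance of Az-137. I(M+2)/I(M) = [C(2,1)·p^1·(1−p)] / p^2 = 2·(1−p)/p = 100.0/60.7 = 1.6474
(1−p)/p = 1.6474/2 = 0.8237  ⇒  p = 1/(1 + 0.8237) = 0.5483
Az-137: 54.83%, Az-139: 45.17%.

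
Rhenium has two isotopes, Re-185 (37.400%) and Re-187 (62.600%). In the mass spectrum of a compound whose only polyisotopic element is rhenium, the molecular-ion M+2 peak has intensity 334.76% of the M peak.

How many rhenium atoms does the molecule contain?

The M+2/M ratio from n Re atoms is n · q/p = n · 0.62600/0.37400.
n = 3.3476 × 0.37400/0.62600 = 2.00 ≈ 2

2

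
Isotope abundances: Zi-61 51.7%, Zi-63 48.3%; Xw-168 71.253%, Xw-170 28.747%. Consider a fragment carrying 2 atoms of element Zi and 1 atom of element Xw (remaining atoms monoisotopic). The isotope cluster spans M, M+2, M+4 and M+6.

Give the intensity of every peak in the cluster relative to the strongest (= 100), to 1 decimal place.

44.0 : 100.0 : 71.6 : 15.5

Element Zi pattern (n=2): 0.267289 : 0.499422 : 0.233289
Element Xw pattern (n=1): 0.71253 : 0.28747
Convolve the two distributions (both contribute in 2-u steps):
  M: 0.267289×0.71253 = 0.190451
  M+2: 0.267289×0.28747 + 0.499422×0.71253 = 0.432691
  M+4: 0.499422×0.28747 + 0.233289×0.71253 = 0.309794
  M+6: 0.233289×0.28747 = 0.067064
Scale to base peak (0.432691) = 100: 44.0 : 100.0 : 71.6 : 15.5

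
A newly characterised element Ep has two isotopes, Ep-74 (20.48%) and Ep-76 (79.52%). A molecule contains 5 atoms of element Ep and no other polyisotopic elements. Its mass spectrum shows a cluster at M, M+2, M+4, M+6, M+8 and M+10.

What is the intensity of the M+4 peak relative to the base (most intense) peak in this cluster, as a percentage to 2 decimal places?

(0.2048 + 0.7952)^5 gives M 0.0004, M+2 0.0070, M+4 0.0543, M+6 0.2109, M+8 0.4095, M+10 0.3180; the largest is M+8.
P(M+8) = C(5,4) × 0.2048^1 × 0.7952^4 = 5 × 0.2048 × 0.39985772 = 0.409454 (base)
P(M+4) = C(5,2) × 0.2048^3 × 0.7952^2 = 10 × 0.00858993 × 0.63234304 = 0.054318
Relative intensity = 0.054318 / 0.409454 × 100 = 13.27

13.27%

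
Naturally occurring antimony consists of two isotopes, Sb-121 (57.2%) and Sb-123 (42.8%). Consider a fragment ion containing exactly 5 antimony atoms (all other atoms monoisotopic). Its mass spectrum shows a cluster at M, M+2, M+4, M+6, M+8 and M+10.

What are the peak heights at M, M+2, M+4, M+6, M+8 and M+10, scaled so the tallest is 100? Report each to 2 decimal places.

17.86 : 66.82 : 100.00 : 74.83 : 27.99 : 4.19

The 5 Sb atoms are independent, so intensities follow the terms of (0.572 + 0.428)^5.
P(M) = 0.572^5 = 0.061232
P(M+2) = 5 × 0.572^4 × 0.428^1 = 0.229086
P(M+4) = 10 × 0.572^3 × 0.428^2 = 0.342827
P(M+6) = 10 × 0.572^2 × 0.428^3 = 0.256521
P(M+8) = 5 × 0.572^1 × 0.428^4 = 0.095971
P(M+10) = 0.428^5 = 0.014362
The M+4 peak is largest (0.342827); scaling to 100 gives 17.86 : 66.82 : 100.00 : 74.83 : 27.99 : 4.19.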